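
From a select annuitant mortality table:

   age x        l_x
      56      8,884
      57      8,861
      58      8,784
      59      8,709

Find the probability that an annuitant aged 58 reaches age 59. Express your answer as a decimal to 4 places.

0.9915

We want 1p58 = l_59/l_58.
The conditional survival probability is l_59/l_58 = 8,709/8,784 = 0.991462.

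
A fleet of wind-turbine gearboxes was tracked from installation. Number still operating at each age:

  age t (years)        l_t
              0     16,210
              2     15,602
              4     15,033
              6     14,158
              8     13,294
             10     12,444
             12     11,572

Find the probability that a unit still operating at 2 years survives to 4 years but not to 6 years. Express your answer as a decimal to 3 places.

This is the probability of reaching 4 but not 6, conditional on being operational at 2: (l_4 − l_6) / l_2.
= (15,033 − 14,158) / 15,602 = 875 / 15,602 = 0.056083.

0.056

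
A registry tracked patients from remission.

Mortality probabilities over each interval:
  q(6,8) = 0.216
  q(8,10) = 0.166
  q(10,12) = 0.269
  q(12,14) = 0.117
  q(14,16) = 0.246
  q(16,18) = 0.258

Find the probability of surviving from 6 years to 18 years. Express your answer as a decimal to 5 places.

0.23612

Survival from 6 to 18 is the product of surviving each interval: (1 − 0.216) × (1 − 0.166) × (1 − 0.269) × (1 − 0.117) × (1 − 0.246) × (1 − 0.258).
= 0.784 × 0.834 × 0.731 × 0.883 × 0.754 × 0.742 = 0.236121.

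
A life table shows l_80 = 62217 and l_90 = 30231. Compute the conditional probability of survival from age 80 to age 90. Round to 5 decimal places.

We want 10p80 = l_90/l_80.
The conditional survival probability is l_90/l_80 = 30231/62217 = 0.485896.

0.48590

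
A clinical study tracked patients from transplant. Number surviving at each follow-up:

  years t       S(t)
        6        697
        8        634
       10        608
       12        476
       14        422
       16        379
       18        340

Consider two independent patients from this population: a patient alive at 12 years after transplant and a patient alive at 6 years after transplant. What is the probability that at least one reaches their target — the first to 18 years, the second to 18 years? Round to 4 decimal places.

p₁ = S(18)/S(12) = 340/476 = 0.714286; p₂ = S(18)/S(6) = 340/697 = 0.487805.
P(at least one) = 1 − (1−p₁)(1−p₂) = 1 − 0.285714 × 0.512195 = 0.853659.

0.8537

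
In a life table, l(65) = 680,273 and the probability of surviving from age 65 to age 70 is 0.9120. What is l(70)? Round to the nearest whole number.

l(70) = l(65) × p = 680,273 × 0.9120 = 620409.

620409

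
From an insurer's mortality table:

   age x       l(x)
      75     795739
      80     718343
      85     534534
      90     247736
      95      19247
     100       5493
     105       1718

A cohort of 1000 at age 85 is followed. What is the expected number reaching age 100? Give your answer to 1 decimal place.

The relevant probability is 5493/534534 = 0.010276.
Expected number = 1000 × 0.010276 = 10.3.

10.3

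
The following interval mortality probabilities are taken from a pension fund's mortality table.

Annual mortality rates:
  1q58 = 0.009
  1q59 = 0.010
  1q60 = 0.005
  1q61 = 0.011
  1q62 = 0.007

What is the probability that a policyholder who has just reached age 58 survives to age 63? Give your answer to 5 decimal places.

0.95869

Chaining the interval survival probabilities: (1 − 0.009) × (1 − 0.010) × (1 − 0.005) × (1 − 0.011) × (1 − 0.007).
= 0.991 × 0.990 × 0.995 × 0.989 × 0.993 = 0.958688.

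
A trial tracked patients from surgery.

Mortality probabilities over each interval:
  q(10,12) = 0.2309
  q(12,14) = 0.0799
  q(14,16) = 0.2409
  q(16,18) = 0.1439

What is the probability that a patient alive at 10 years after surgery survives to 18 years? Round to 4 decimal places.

Chaining the interval survival probabilities: (1 − 0.2309) × (1 − 0.0799) × (1 − 0.2409) × (1 − 0.1439).
= 0.7691 × 0.9201 × 0.7591 × 0.8561 = 0.459877.

0.4599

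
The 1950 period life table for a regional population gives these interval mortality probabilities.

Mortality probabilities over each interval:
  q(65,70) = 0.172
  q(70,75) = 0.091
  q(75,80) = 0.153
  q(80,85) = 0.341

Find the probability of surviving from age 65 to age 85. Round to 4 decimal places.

0.4201

Survival from 65 to 85 is the product of surviving each interval: (1 − 0.172) × (1 − 0.091) × (1 − 0.153) × (1 − 0.341).
= 0.828 × 0.909 × 0.847 × 0.659 = 0.420110.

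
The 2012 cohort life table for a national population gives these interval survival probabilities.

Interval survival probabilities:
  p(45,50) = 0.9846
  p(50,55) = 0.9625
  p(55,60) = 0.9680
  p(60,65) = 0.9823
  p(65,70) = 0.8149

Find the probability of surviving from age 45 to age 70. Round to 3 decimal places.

P(survive 45→70) = 0.9846 × 0.9625 × 0.9680 × 0.9823 × 0.8149.
= 0.734318.

0.734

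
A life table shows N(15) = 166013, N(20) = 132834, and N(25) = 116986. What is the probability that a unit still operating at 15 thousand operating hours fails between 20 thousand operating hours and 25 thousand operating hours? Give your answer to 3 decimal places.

0.095

This is the probability of reaching 20 but not 25, conditional on being operational at 15: (N(20) − N(25)) / N(15).
= (132834 − 116986) / 166013 = 15848 / 166013 = 0.095462.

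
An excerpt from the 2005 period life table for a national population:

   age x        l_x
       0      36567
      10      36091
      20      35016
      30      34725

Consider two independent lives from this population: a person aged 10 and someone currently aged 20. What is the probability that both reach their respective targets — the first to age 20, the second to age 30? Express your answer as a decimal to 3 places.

0.962

p₁ = l_20/l_10 = 35016/36091 = 0.970214; p₂ = l_30/l_20 = 34725/35016 = 0.991690.
P(both) = p₁ × p₂ = 0.970214 × 0.991690 = 0.962152.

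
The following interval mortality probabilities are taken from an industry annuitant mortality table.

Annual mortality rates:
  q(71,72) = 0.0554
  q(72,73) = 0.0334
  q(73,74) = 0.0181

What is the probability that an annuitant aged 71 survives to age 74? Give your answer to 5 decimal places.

Chaining the interval survival probabilities: (1 − 0.0554) × (1 − 0.0334) × (1 − 0.0181).
= 0.9446 × 0.9666 × 0.9819 = 0.896524.

0.89652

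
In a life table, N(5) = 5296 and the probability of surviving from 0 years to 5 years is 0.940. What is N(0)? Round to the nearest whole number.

5634

N(0) = N(5) / p = 5296 / 0.940 = 5634.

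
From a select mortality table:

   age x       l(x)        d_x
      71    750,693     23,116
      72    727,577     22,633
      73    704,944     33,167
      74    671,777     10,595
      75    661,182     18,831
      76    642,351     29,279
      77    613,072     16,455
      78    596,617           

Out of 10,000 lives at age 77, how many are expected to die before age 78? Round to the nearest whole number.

The relevant probability is 1 − 596,617/613,072 = 0.026840.
Expected number = 10,000 × 0.026840 = 268.

268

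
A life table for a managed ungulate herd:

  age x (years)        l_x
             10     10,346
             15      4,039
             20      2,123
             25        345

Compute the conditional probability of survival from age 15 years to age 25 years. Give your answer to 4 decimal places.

0.0854

The conditional survival probability is l_25/l_15 = 345/4,039 = 0.085417.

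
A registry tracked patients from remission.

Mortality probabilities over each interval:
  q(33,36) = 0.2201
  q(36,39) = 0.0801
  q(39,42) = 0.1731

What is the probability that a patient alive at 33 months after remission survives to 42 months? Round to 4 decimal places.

0.5932

Survival from 33 to 42 is the product of surviving each interval: (1 − 0.2201) × (1 − 0.0801) × (1 − 0.1731).
= 0.7799 × 0.9199 × 0.8269 = 0.593243.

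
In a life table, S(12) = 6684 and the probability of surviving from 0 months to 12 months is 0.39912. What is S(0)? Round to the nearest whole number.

S(0) = S(12) / p = 6684 / 0.39912 = 16747.

16747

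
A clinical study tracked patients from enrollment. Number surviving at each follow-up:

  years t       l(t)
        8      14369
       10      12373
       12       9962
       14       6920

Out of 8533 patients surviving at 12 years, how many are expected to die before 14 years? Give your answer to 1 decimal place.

The relevant probability is 1 − 6920/9962 = 0.305360.
Expected number = 8533 × 0.305360 = 2605.6.

2605.6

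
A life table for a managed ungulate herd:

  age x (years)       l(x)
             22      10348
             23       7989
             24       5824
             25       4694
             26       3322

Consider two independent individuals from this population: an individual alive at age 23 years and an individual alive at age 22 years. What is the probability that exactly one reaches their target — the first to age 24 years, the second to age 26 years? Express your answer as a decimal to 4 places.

0.5820

p₁ = l(24)/l(23) = 5824/7989 = 0.729002; p₂ = l(26)/l(22) = 3322/10348 = 0.321028.
P(exactly one) = p₁(1−p₂) + (1−p₁)p₂ = 0.494972 + 0.086998 = 0.581970.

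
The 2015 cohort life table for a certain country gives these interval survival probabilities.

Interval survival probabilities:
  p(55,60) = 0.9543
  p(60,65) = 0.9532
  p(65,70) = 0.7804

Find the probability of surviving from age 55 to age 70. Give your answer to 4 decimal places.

0.7099

The overall survival probability is 0.9543 × 0.9532 × 0.7804.
= 0.709882.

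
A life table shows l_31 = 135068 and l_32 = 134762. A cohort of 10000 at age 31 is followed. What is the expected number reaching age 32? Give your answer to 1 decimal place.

9977.3

The relevant probability is 134762/135068 = 0.997734.
Expected number = 10000 × 0.997734 = 9977.3.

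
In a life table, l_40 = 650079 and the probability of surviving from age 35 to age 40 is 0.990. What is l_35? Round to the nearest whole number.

l_35 = l_40 / p = 650079 / 0.990 = 656645.

656645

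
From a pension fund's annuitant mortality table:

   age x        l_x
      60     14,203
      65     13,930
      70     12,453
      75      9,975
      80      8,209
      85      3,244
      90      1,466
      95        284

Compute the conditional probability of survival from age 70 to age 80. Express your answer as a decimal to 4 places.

The conditional survival probability is l_80/l_70 = 8,209/12,453 = 0.659199.

0.6592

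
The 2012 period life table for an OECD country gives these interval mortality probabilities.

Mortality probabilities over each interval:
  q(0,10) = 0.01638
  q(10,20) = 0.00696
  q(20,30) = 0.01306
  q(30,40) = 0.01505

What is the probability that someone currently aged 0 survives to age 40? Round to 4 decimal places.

Chaining the interval survival probabilities: (1 − 0.01638) × (1 − 0.00696) × (1 − 0.01306) × (1 − 0.01505).
= 0.98362 × 0.99304 × 0.98694 × 0.98495 = 0.949509.

0.9495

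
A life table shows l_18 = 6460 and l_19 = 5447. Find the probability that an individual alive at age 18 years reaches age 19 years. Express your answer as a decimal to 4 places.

The conditional survival probability is l_19/l_18 = 5447/6460 = 0.843189.

0.8432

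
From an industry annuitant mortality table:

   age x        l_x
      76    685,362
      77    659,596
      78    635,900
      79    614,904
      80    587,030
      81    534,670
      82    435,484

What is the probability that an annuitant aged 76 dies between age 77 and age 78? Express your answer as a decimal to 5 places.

0.03457

We want 1|1q76 = (l_77 − l_78)/l_76.
This is the probability of reaching 77 but not 78, conditional on being alive at 76: (l_77 − l_78) / l_76.
= (659,596 − 635,900) / 685,362 = 23,696 / 685,362 = 0.034574.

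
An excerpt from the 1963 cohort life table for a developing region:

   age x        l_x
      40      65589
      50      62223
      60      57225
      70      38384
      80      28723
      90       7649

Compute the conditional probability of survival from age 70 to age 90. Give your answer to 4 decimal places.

0.1993

We want 20p70 = l_90/l_70.
The conditional survival probability is l_90/l_70 = 7649/38384 = 0.199276.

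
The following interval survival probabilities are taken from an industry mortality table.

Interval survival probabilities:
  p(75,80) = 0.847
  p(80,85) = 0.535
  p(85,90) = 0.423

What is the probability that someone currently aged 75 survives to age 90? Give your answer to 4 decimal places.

P(survive 75→90) = 0.847 × 0.535 × 0.423.
= 0.191680.

0.1917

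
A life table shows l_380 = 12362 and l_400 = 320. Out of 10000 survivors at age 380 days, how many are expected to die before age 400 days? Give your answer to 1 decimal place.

9741.1

The relevant probability is 1 − 320/12362 = 0.974114.
Expected number = 10000 × 0.974114 = 9741.1.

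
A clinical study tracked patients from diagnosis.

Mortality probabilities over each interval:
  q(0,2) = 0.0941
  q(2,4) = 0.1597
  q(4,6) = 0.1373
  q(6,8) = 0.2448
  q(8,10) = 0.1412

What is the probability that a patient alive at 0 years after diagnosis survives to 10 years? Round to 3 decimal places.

Chaining the interval survival probabilities: (1 − 0.0941) × (1 − 0.1597) × (1 − 0.1373) × (1 − 0.2448) × (1 − 0.1412).
= 0.9059 × 0.8403 × 0.8627 × 0.7552 × 0.8588 = 0.425920.

0.426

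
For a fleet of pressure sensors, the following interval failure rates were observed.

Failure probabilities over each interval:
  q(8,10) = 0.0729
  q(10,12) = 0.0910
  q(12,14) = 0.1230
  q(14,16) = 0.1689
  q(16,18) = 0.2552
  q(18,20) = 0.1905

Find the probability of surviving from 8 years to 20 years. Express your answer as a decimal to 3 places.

0.370

The overall survival probability is (1 − 0.0729) × (1 − 0.0910) × (1 − 0.1230) × (1 − 0.1689) × (1 − 0.2552) × (1 − 0.1905).
= 0.9271 × 0.9090 × 0.8770 × 0.8311 × 0.7448 × 0.8095 = 0.370339.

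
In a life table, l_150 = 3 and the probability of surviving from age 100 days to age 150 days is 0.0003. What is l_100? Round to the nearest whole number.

l_100 = l_150 / p = 3 / 0.0003 = 10000.

10000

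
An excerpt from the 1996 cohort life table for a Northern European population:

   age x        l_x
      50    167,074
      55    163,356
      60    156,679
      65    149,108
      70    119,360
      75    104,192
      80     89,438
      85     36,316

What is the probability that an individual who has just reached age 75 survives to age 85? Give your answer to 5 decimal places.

We want 10p75 = l_85/l_75.
The conditional survival probability is l_85/l_75 = 36,316/104,192 = 0.348549.

0.34855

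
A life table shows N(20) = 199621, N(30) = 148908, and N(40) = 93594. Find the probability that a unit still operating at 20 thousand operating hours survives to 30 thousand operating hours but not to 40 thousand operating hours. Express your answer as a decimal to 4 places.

This is the probability of reaching 30 but not 40, conditional on being operational at 20: (N(30) − N(40)) / N(20).
= (148908 − 93594) / 199621 = 55314 / 199621 = 0.277095.

0.2771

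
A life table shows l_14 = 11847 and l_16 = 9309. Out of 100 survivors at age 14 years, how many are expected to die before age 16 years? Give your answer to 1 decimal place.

The relevant probability is 1 − 9309/11847 = 0.214231.
Expected number = 100 × 0.214231 = 21.4.

21.4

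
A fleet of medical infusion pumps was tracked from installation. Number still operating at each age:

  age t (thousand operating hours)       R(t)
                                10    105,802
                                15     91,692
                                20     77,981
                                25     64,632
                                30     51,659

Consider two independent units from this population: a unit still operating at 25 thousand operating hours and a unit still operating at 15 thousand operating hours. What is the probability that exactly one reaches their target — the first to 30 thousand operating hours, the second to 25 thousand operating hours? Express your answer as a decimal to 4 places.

0.3774

p₁ = R(30)/R(25) = 51,659/64,632 = 0.799279; p₂ = R(25)/R(15) = 64,632/91,692 = 0.704882.
P(exactly one) = p₁(1−p₂) + (1−p₁)p₂ = 0.235882 + 0.141485 = 0.377366.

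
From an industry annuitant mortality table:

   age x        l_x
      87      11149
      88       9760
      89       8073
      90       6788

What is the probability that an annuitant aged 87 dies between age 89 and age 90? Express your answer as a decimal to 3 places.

0.115

This is the probability of reaching 89 but not 90, conditional on being alive at 87: (l_89 − l_90) / l_87.
= (8073 − 6788) / 11149 = 1285 / 11149 = 0.115257.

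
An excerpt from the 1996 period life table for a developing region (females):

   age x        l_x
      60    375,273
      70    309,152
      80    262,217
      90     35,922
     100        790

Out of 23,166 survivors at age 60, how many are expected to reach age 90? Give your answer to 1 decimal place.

The relevant probability is 35,922/375,273 = 0.095722.
Expected number = 23,166 × 0.095722 = 2217.5.

2217.5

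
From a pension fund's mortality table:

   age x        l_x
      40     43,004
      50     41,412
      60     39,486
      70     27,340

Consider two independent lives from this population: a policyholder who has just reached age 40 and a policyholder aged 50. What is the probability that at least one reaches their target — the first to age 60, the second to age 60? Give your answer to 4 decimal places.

p₁ = l_60/l_40 = 39,486/43,004 = 0.918194; p₂ = l_60/l_50 = 39,486/41,412 = 0.953492.
P(at least one) = 1 − (1−p₁)(1−p₂) = 1 − 0.081806 × 0.046508 = 0.996195.

0.9962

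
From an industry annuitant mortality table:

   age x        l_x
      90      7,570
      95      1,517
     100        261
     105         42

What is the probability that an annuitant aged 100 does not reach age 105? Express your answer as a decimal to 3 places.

0.839

P(die before 105 | alive at 100) = 1 − l_105/l_100 = 1 − 42/261 = (219)/261 = 0.839080.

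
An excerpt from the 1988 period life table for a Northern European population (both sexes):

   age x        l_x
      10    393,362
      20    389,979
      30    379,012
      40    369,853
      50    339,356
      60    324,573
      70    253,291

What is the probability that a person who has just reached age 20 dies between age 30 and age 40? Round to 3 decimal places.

0.023

We want 10|10q20 = (l_30 − l_40)/l_20.
This is the probability of reaching 30 but not 40, conditional on being alive at 20: (l_30 − l_40) / l_20.
= (379,012 − 369,853) / 389,979 = 9,159 / 389,979 = 0.023486.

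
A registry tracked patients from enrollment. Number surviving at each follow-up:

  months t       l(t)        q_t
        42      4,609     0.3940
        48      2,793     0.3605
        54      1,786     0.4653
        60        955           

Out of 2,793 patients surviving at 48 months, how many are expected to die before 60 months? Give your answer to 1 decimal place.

The relevant probability is 1 − 955/2,793 = 0.658074.
Expected number = 2,793 × 0.658074 = 1838.0.

1838.0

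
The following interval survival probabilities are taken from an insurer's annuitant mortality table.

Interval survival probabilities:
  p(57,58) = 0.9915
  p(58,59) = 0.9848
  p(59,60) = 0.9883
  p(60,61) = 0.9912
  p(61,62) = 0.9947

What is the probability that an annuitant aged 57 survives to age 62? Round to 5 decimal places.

0.95144

The overall survival probability is 0.9915 × 0.9848 × 0.9883 × 0.9912 × 0.9947.
= 0.951443.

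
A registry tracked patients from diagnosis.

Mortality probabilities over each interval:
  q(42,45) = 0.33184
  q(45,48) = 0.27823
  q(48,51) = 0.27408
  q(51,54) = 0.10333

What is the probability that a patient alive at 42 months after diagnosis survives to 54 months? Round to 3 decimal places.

P(survive 42→54) = (1 − 0.33184) × (1 − 0.27823) × (1 − 0.27408) × (1 − 0.10333).
= 0.66816 × 0.72177 × 0.72592 × 0.89667 = 0.313907.

0.314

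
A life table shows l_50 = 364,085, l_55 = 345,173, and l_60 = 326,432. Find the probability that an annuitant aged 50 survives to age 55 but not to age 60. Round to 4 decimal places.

We want 5|5q50 = (l_55 − l_60)/l_50.
This is the probability of reaching 55 but not 60, conditional on being alive at 50: (l_55 − l_60) / l_50.
= (345,173 − 326,432) / 364,085 = 18,741 / 364,085 = 0.051474.

0.0515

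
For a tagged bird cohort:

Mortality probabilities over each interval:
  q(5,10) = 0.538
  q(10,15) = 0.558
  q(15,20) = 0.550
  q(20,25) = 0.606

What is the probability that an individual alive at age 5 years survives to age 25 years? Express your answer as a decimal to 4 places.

Chaining the interval survival probabilities: (1 − 0.538) × (1 − 0.558) × (1 − 0.550) × (1 − 0.606).
= 0.462 × 0.442 × 0.450 × 0.394 = 0.036205.

0.0362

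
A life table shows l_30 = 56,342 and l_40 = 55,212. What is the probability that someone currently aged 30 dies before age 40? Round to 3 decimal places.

P(die before 40 | alive at 30) = 1 − l_40/l_30 = 1 − 55,212/56,342 = (1,130)/56,342 = 0.020056.

0.020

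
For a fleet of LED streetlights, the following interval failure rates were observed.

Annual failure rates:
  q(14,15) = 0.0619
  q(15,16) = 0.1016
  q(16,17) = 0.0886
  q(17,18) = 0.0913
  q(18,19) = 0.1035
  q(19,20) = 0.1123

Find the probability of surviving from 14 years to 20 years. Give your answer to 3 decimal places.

The overall survival probability is (1 − 0.0619) × (1 − 0.1016) × (1 − 0.0886) × (1 − 0.0913) × (1 − 0.1035) × (1 − 0.1123).
= 0.9381 × 0.8984 × 0.9114 × 0.9087 × 0.8965 × 0.8877 = 0.555476.

0.555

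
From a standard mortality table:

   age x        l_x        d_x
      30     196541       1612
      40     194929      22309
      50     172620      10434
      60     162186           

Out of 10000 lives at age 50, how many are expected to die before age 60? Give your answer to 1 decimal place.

The relevant probability is 1 − 162186/172620 = 0.060445.
Expected number = 10000 × 0.060445 = 604.4.

604.4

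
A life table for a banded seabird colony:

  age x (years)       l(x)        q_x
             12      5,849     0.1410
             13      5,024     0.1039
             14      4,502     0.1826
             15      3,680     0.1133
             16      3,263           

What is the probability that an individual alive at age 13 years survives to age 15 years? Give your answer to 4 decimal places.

0.7325

The conditional survival probability is l(15)/l(13) = 3,680/5,024 = 0.732484.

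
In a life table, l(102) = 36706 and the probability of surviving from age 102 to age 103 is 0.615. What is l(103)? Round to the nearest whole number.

22574

l(103) = l(102) × p = 36706 × 0.615 = 22574.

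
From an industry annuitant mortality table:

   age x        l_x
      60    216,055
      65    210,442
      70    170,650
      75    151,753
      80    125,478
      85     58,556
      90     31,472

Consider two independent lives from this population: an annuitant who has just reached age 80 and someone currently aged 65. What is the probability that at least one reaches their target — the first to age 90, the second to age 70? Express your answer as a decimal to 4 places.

0.8583

p₁ = l_90/l_80 = 31,472/125,478 = 0.250817; p₂ = l_70/l_65 = 170,650/210,442 = 0.810912.
P(at least one) = 1 − (1−p₁)(1−p₂) = 1 − 0.749183 × 0.189088 = 0.858338.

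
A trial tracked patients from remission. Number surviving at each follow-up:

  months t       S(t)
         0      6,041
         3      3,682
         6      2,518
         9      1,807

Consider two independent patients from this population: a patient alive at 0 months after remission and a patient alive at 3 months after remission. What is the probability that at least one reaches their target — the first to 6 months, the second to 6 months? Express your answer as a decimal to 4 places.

p₁ = S(6)/S(0) = 2,518/6,041 = 0.416818; p₂ = S(6)/S(3) = 2,518/3,682 = 0.683867.
P(at least one) = 1 − (1−p₁)(1−p₂) = 1 − 0.583182 × 0.316133 = 0.815637.

0.8156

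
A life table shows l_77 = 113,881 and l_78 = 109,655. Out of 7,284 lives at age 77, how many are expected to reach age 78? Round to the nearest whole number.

The relevant probability is 109,655/113,881 = 0.962891.
Expected number = 7,284 × 0.962891 = 7014.

7014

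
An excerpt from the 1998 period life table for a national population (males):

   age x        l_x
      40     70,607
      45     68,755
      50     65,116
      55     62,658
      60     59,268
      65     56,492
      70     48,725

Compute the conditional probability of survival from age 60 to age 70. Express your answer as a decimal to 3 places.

The conditional survival probability is l_70/l_60 = 48,725/59,268 = 0.822113.

0.822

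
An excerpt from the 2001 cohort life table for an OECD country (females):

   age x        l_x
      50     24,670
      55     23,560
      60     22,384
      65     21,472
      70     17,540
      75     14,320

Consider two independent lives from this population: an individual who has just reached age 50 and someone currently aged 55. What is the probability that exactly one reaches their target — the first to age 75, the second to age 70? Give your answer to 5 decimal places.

p₁ = l_75/l_50 = 14,320/24,670 = 0.580462; p₂ = l_70/l_55 = 17,540/23,560 = 0.744482.
P(exactly one) = p₁(1−p₂) + (1−p₁)p₂ = 0.148318 + 0.312338 = 0.460657.

0.46066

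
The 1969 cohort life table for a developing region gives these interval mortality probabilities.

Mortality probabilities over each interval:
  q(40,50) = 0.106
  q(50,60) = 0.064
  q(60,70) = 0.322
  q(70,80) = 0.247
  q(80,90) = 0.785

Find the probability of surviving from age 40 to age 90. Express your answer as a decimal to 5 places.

Chaining the interval survival probabilities: (1 − 0.106) × (1 − 0.064) × (1 − 0.322) × (1 − 0.247) × (1 − 0.785).
= 0.894 × 0.936 × 0.678 × 0.753 × 0.215 = 0.091849.

0.09185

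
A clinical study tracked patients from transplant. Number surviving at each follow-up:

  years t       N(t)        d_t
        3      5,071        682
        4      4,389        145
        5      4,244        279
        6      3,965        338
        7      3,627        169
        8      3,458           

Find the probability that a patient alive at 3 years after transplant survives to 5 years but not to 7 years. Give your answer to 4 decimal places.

This is the probability of reaching 5 but not 7, conditional on being alive at 3: (N(5) − N(7)) / N(3).
= (4,244 − 3,627) / 5,071 = 617 / 5,071 = 0.121672.

0.1217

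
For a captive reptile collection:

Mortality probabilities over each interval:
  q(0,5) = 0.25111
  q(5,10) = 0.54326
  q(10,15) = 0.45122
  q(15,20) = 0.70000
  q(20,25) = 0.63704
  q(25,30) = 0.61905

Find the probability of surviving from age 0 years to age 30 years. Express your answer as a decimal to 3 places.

The overall survival probability is (1 − 0.25111) × (1 − 0.54326) × (1 − 0.45122) × (1 − 0.70000) × (1 − 0.63704) × (1 − 0.61905).
= 0.74889 × 0.45674 × 0.54878 × 0.30000 × 0.36296 × 0.38095 = 0.007786.

0.008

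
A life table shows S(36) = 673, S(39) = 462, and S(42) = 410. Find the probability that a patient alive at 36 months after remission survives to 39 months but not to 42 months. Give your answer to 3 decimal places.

0.077

This is the probability of reaching 39 but not 42, conditional on being alive at 36: (S(39) − S(42)) / S(36).
= (462 − 410) / 673 = 52 / 673 = 0.077266.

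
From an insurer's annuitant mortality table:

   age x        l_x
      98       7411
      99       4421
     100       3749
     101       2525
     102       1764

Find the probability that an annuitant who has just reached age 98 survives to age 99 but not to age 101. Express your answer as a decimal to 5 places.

0.25584

We want 1|2q98 = (l_99 − l_101)/l_98.
This is the probability of reaching 99 but not 101, conditional on being alive at 98: (l_99 − l_101) / l_98.
= (4421 − 2525) / 7411 = 1896 / 7411 = 0.255836.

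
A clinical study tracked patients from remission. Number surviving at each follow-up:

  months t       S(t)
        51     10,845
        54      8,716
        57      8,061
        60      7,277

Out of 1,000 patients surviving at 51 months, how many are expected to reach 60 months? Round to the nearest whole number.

671

The relevant probability is 7,277/10,845 = 0.671000.
Expected number = 1,000 × 0.671000 = 671.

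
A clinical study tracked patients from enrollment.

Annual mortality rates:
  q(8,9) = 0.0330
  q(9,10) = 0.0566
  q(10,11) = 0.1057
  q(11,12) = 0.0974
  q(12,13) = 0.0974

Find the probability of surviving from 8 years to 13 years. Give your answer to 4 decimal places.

Chaining the interval survival probabilities: (1 − 0.0330) × (1 − 0.0566) × (1 − 0.1057) × (1 − 0.0974) × (1 − 0.0974).
= 0.9670 × 0.9434 × 0.8943 × 0.9026 × 0.9026 = 0.664655.

0.6647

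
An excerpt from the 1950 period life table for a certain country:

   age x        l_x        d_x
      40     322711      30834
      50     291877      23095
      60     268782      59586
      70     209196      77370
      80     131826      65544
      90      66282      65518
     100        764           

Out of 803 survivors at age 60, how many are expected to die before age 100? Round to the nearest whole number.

The relevant probability is 1 − 764/268782 = 0.997158.
Expected number = 803 × 0.997158 = 801.

801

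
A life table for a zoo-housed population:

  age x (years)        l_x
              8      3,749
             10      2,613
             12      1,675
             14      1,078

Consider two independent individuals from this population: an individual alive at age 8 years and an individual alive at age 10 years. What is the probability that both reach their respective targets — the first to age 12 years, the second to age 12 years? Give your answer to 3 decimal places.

0.286

p₁ = l_12/l_8 = 1,675/3,749 = 0.446786; p₂ = l_12/l_10 = 1,675/2,613 = 0.641026.
P(both) = p₁ × p₂ = 0.446786 × 0.641026 = 0.286401.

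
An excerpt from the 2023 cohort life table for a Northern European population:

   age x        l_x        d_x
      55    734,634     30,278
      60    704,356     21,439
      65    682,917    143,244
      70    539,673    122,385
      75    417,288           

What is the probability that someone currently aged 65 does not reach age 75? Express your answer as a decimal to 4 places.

P(die before 75 | alive at 65) = 1 − l_75/l_65 = 1 − 417,288/682,917 = (265,629)/682,917 = 0.388962.

0.3890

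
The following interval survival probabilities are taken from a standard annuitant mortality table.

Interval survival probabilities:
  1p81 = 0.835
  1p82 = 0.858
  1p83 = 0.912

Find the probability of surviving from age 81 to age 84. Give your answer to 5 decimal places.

0.65338

Chaining the interval survival probabilities: 0.835 × 0.858 × 0.912.
= 0.653384.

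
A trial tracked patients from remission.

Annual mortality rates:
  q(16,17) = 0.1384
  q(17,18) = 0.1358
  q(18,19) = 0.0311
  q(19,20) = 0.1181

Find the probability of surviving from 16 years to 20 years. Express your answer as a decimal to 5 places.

Chaining the interval survival probabilities: (1 − 0.1384) × (1 − 0.1358) × (1 − 0.0311) × (1 − 0.1181).
= 0.8616 × 0.8642 × 0.9689 × 0.8819 = 0.636236.

0.63624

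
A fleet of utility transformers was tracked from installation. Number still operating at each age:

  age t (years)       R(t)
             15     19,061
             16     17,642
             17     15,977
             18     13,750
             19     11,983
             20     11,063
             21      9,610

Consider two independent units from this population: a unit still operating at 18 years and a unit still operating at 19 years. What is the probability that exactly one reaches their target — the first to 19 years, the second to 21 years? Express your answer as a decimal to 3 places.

0.276

p₁ = R(19)/R(18) = 11,983/13,750 = 0.871491; p₂ = R(21)/R(19) = 9,610/11,983 = 0.801969.
P(exactly one) = p₁(1−p₂) + (1−p₁)p₂ = 0.172582 + 0.103060 = 0.275642.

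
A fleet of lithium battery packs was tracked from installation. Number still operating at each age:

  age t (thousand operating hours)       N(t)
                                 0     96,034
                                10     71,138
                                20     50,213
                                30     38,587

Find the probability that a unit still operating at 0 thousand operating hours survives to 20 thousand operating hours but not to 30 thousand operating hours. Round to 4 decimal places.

This is the probability of reaching 20 but not 30, conditional on being operational at 0: (N(20) − N(30)) / N(0).
= (50,213 − 38,587) / 96,034 = 11,626 / 96,034 = 0.121061.

0.1211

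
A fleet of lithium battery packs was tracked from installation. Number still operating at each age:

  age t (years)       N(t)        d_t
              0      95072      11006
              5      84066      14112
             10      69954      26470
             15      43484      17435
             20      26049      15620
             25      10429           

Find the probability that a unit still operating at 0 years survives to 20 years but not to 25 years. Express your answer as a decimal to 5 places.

This is the probability of reaching 20 but not 25, conditional on being operational at 0: (N(20) − N(25)) / N(0).
= (26049 − 10429) / 95072 = 15620 / 95072 = 0.164297.

0.16430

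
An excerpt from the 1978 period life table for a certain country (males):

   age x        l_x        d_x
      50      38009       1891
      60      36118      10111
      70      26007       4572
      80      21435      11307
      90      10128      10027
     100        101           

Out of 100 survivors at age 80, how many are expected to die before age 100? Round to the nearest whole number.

The relevant probability is 1 − 101/21435 = 0.995288.
Expected number = 100 × 0.995288 = 100.

100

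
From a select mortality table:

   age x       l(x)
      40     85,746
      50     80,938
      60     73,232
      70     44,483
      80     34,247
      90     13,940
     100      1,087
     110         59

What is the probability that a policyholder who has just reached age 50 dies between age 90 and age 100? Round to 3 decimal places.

0.159

This is the probability of reaching 90 but not 100, conditional on being alive at 50: (l(90) − l(100)) / l(50).
= (13,940 − 1,087) / 80,938 = 12,853 / 80,938 = 0.158801.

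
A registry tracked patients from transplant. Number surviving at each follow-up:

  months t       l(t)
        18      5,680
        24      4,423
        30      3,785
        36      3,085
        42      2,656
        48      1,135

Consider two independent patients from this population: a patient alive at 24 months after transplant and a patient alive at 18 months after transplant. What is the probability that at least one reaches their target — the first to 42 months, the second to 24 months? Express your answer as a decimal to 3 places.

p₁ = l(42)/l(24) = 2,656/4,423 = 0.600497; p₂ = l(24)/l(18) = 4,423/5,680 = 0.778697.
P(at least one) = 1 − (1−p₁)(1−p₂) = 1 − 0.399503 × 0.221303 = 0.911589.

0.912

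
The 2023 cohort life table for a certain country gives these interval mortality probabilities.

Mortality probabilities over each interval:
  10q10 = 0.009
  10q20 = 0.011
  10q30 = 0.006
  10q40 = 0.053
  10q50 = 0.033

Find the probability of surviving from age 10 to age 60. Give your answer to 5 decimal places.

0.89214

The overall survival probability is (1 − 0.009) × (1 − 0.011) × (1 − 0.006) × (1 − 0.053) × (1 − 0.033).
= 0.991 × 0.989 × 0.994 × 0.947 × 0.967 = 0.892140.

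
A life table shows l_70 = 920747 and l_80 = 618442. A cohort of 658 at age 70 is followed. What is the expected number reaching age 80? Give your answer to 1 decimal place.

442.0

The relevant probability is 618442/920747 = 0.671674.
Expected number = 658 × 0.671674 = 442.0.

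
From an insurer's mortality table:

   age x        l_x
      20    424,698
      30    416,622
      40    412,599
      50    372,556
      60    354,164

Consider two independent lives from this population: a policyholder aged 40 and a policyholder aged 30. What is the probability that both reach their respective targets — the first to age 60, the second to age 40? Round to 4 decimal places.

0.8501

p₁ = l_60/l_40 = 354,164/412,599 = 0.858373; p₂ = l_40/l_30 = 412,599/416,622 = 0.990344.
P(both) = p₁ × p₂ = 0.858373 × 0.990344 = 0.850085.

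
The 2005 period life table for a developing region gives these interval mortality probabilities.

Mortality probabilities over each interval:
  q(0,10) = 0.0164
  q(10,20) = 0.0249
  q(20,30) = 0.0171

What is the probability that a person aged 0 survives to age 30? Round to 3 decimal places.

Chaining the interval survival probabilities: (1 − 0.0164) × (1 − 0.0249) × (1 − 0.0171).
= 0.9836 × 0.9751 × 0.9829 = 0.942708.

0.943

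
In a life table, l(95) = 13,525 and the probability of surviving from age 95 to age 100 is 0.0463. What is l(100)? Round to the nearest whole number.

l(100) = l(95) × p = 13,525 × 0.0463 = 626.

626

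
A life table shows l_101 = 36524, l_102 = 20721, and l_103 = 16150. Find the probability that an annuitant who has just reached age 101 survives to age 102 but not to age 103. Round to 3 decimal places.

We want 1|1q101 = (l_102 − l_103)/l_101.
This is the probability of reaching 102 but not 103, conditional on being alive at 101: (l_102 − l_103) / l_101.
= (20721 − 16150) / 36524 = 4571 / 36524 = 0.125151.

0.125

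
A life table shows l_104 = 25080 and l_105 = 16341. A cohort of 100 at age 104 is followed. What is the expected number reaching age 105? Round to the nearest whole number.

65

The relevant probability is 16341/25080 = 0.651555.
Expected number = 100 × 0.651555 = 65.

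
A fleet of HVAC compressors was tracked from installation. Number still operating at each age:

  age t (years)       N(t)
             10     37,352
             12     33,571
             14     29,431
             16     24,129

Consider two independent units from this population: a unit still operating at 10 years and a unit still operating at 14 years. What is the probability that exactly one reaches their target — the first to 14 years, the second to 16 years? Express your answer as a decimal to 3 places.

0.316

p₁ = N(14)/N(10) = 29,431/37,352 = 0.787936; p₂ = N(16)/N(14) = 24,129/29,431 = 0.819850.
P(exactly one) = p₁(1−p₂) + (1−p₁)p₂ = 0.141947 + 0.173861 = 0.315807.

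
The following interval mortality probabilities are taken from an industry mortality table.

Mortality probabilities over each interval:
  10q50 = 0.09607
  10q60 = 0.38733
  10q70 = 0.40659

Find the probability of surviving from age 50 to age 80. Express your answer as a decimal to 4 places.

0.3286

Survival from 50 to 80 is the product of surviving each interval: (1 − 0.09607) × (1 − 0.38733) × (1 − 0.40659).
= 0.90393 × 0.61267 × 0.59341 = 0.328637.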